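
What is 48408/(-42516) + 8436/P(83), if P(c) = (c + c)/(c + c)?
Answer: 29884714/3543 ≈ 8434.9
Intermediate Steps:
P(c) = 1 (P(c) = (2*c)/((2*c)) = (2*c)*(1/(2*c)) = 1)
48408/(-42516) + 8436/P(83) = 48408/(-42516) + 8436/1 = 48408*(-1/42516) + 8436*1 = -4034/3543 + 8436 = 29884714/3543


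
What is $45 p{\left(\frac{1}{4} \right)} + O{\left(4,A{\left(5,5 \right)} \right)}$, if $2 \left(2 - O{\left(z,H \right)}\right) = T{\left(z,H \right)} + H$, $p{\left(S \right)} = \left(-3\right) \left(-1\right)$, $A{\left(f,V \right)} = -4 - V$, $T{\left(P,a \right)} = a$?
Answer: $146$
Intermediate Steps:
$p{\left(S \right)} = 3$
$O{\left(z,H \right)} = 2 - H$ ($O{\left(z,H \right)} = 2 - \frac{H + H}{2} = 2 - \frac{2 H}{2} = 2 - H$)
$45 p{\left(\frac{1}{4} \right)} + O{\left(4,A{\left(5,5 \right)} \right)} = 45 \cdot 3 + \left(2 - \left(-4 - 5\right)\right) = 135 + \left(2 - \left(-4 - 5\right)\right) = 135 + \left(2 - -9\right) = 135 + \left(2 + 9\right) = 135 + 11 = 146$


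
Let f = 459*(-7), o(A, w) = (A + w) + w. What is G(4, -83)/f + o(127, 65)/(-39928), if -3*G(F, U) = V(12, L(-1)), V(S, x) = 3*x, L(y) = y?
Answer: -123667/18326952 ≈ -0.0067478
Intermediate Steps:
o(A, w) = A + 2*w
f = -3213
G(F, U) = 1 (G(F, U) = -(-1) = -⅓*(-3) = 1)
G(4, -83)/f + o(127, 65)/(-39928) = 1/(-3213) + (127 + 2*65)/(-39928) = 1*(-1/3213) + (127 + 130)*(-1/39928) = -1/3213 + 257*(-1/39928) = -1/3213 - 257/39928 = -123667/18326952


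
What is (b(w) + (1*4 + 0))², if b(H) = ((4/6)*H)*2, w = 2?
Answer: 400/9 ≈ 44.444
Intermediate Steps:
b(H) = 4*H/3 (b(H) = ((4*(⅙))*H)*2 = (2*H/3)*2 = 4*H/3)
(b(w) + (1*4 + 0))² = ((4/3)*2 + (1*4 + 0))² = (8/3 + (4 + 0))² = (8/3 + 4)² = (20/3)² = 400/9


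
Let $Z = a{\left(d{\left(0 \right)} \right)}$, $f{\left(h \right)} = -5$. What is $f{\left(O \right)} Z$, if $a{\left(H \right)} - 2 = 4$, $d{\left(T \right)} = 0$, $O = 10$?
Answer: $-30$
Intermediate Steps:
$a{\left(H \right)} = 6$ ($a{\left(H \right)} = 2 + 4 = 6$)
$Z = 6$
$f{\left(O \right)} Z = \left(-5\right) 6 = -30$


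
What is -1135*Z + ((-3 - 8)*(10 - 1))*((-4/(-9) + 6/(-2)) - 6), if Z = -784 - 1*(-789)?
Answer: -4828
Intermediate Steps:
Z = 5 (Z = -784 + 789 = 5)
-1135*Z + ((-3 - 8)*(10 - 1))*((-4/(-9) + 6/(-2)) - 6) = -1135*5 + ((-3 - 8)*(10 - 1))*((-4/(-9) + 6/(-2)) - 6) = -5675 + (-11*9)*((-4*(-⅑) + 6*(-½)) - 6) = -5675 - 99*((4/9 - 3) - 6) = -5675 - 99*(-23/9 - 6) = -5675 - 99*(-77/9) = -5675 + 847 = -4828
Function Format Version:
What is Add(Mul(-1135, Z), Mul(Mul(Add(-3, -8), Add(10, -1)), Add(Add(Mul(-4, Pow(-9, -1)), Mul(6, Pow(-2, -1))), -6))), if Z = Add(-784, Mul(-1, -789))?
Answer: -4828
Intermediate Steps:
Z = 5 (Z = Add(-784, 789) = 5)
Add(Mul(-1135, Z), Mul(Mul(Add(-3, -8), Add(10, -1)), Add(Add(Mul(-4, Pow(-9, -1)), Mul(6, Pow(-2, -1))), -6))) = Add(Mul(-1135, 5), Mul(Mul(Add(-3, -8), Add(10, -1)), Add(Add(Mul(-4, Pow(-9, -1)), Mul(6, Pow(-2, -1))), -6))) = Add(-5675, Mul(Mul(-11, 9), Add(Add(Mul(-4, Rational(-1, 9)), Mul(6, Rational(-1, 2))), -6))) = Add(-5675, Mul(-99, Add(Add(Rational(4, 9), -3), -6))) = Add(-5675, Mul(-99, Add(Rational(-23, 9), -6))) = Add(-5675, Mul(-99, Rational(-77, 9))) = Add(-5675, 847) = -4828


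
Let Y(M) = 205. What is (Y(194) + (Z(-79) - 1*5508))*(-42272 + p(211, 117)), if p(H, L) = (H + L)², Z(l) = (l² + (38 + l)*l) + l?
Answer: 267648576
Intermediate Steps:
Z(l) = l + l² + l*(38 + l) (Z(l) = (l² + l*(38 + l)) + l = l + l² + l*(38 + l))
(Y(194) + (Z(-79) - 1*5508))*(-42272 + p(211, 117)) = (205 + (-79*(39 + 2*(-79)) - 1*5508))*(-42272 + (211 + 117)²) = (205 + (-79*(39 - 158) - 5508))*(-42272 + 328²) = (205 + (-79*(-119) - 5508))*(-42272 + 107584) = (205 + (9401 - 5508))*65312 = (205 + 3893)*65312 = 4098*65312 = 267648576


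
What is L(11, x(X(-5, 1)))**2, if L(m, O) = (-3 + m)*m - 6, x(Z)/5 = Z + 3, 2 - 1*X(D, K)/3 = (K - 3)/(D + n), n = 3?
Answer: 6724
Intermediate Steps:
X(D, K) = 6 - 3*(-3 + K)/(3 + D) (X(D, K) = 6 - 3*(K - 3)/(D + 3) = 6 - 3*(-3 + K)/(3 + D))
x(Z) = 15 + 5*Z (x(Z) = 5*(Z + 3) = 5*(3 + Z) = 15 + 5*Z)
L(m, O) = -6 + m*(-3 + m) (L(m, O) = m*(-3 + m) - 6 = -6 + m*(-3 + m))
L(11, x(X(-5, 1)))**2 = (-6 + 11**2 - 3*11)**2 = (-6 + 121 - 33)**2 = 82**2 = 6724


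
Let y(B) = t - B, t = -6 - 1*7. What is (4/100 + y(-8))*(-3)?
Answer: 372/25 ≈ 14.880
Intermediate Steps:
t = -13 (t = -6 - 7 = -13)
y(B) = -13 - B
(4/100 + y(-8))*(-3) = (4/100 + (-13 - 1*(-8)))*(-3) = (4*(1/100) + (-13 + 8))*(-3) = (1/25 - 5)*(-3) = -124/25*(-3) = 372/25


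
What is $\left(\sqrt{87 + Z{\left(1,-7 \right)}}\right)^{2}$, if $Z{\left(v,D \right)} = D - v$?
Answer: $79$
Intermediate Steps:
$\left(\sqrt{87 + Z{\left(1,-7 \right)}}\right)^{2} = \left(\sqrt{87 - 8}\right)^{2} = \left(\sqrt{79}\right)^{2} = 79$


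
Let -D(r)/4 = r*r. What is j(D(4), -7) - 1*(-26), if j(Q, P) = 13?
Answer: 39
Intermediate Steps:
D(r) = -4*r**2 (D(r) = -4*r*r = -4*r**2)
j(D(4), -7) - 1*(-26) = 13 - 1*(-26) = 13 + 26 = 39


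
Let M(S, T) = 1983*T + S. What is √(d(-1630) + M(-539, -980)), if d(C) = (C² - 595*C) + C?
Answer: √1681241 ≈ 1296.6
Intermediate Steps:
d(C) = C² - 594*C
M(S, T) = S + 1983*T
√(d(-1630) + M(-539, -980)) = √(-1630*(-594 - 1630) + (-539 + 1983*(-980))) = √(-1630*(-2224) + (-539 - 1943340)) = √(3625120 - 1943879) = √1681241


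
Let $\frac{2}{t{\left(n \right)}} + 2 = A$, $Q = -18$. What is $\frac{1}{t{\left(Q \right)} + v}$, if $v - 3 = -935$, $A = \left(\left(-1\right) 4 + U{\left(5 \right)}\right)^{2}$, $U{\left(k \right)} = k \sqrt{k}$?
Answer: $- \frac{5275447}{4916587058} - \frac{20 \sqrt{5}}{2458293529} \approx -0.001073$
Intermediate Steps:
$U{\left(k \right)} = k^{\frac{3}{2}}$
$A = \left(-4 + 5 \sqrt{5}\right)^{2}$ ($A = \left(\left(-1\right) 4 + 5^{\frac{3}{2}}\right)^{2} = \left(-4 + 5 \sqrt{5}\right)^{2} \approx 51.557$)
$t{\left(n \right)} = \frac{2}{139 - 40 \sqrt{5}}$ ($t{\left(n \right)} = \frac{2}{-2 + \left(141 - 40 \sqrt{5}\right)} = \frac{2}{139 - 40 \sqrt{5}}$)
$v = -932$ ($v = 3 - 935 = -932$)
$\frac{1}{t{\left(Q \right)} + v} = \frac{1}{\left(\frac{278}{11321} + \frac{80 \sqrt{5}}{11321}\right) - 932} = \frac{1}{- \frac{10550894}{11321} + \frac{80 \sqrt{5}}{11321}}$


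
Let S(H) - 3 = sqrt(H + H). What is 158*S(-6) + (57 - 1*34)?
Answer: 497 + 316*I*sqrt(3) ≈ 497.0 + 547.33*I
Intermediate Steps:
S(H) = 3 + sqrt(2)*sqrt(H) (S(H) = 3 + sqrt(H + H) = 3 + sqrt(2*H) = 3 + sqrt(2)*sqrt(H))
158*S(-6) + (57 - 1*34) = 158*(3 + sqrt(2)*sqrt(-6)) + (57 - 1*34) = 158*(3 + sqrt(2)*(I*sqrt(6))) + (57 - 34) = 158*(3 + 2*I*sqrt(3)) + 23 = (474 + 316*I*sqrt(3)) + 23 = 497 + 316*I*sqrt(3)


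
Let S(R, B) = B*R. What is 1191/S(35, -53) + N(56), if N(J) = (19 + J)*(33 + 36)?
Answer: 9598434/1855 ≈ 5174.4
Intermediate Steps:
N(J) = 1311 + 69*J (N(J) = (19 + J)*69 = 1311 + 69*J)
1191/S(35, -53) + N(56) = 1191/((-53*35)) + (1311 + 69*56) = 1191/(-1855) + (1311 + 3864) = 1191*(-1/1855) + 5175 = -1191/1855 + 5175 = 9598434/1855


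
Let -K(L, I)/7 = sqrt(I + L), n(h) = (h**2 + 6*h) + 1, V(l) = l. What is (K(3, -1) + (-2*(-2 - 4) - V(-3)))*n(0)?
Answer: 15 - 7*sqrt(2) ≈ 5.1005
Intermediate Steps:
n(h) = 1 + h**2 + 6*h
K(L, I) = -7*sqrt(I + L)
(K(3, -1) + (-2*(-2 - 4) - V(-3)))*n(0) = (-7*sqrt(-1 + 3) + (-2*(-2 - 4) - 1*(-3)))*(1 + 0**2 + 6*0) = (-7*sqrt(2) + (-2*(-6) + 3))*(1 + 0 + 0) = (-7*sqrt(2) + (12 + 3))*1 = (-7*sqrt(2) + 15)*1 = (15 - 7*sqrt(2))*1 = 15 - 7*sqrt(2)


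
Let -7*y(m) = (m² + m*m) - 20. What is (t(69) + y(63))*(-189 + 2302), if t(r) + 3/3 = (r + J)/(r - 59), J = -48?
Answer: -167144639/70 ≈ -2.3878e+6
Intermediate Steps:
y(m) = 20/7 - 2*m²/7 (y(m) = -((m² + m*m) - 20)/7 = -((m² + m²) - 20)/7 = -(2*m² - 20)/7 = -(-20 + 2*m²)/7 = 20/7 - 2*m²/7)
t(r) = -1 + (-48 + r)/(-59 + r) (t(r) = -1 + (r - 48)/(r - 59) = -1 + (-48 + r)/(-59 + r))
(t(69) + y(63))*(-189 + 2302) = (11/(-59 + 69) + (20/7 - 2/7*63²))*(-189 + 2302) = (11/10 + (20/7 - 2/7*3969))*2113 = (11*(⅒) + (20/7 - 1134))*2113 = (11/10 - 7918/7)*2113 = -79103/70*2113 = -167144639/70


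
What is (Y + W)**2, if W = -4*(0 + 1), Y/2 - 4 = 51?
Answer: 11236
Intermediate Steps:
Y = 110 (Y = 8 + 2*51 = 8 + 102 = 110)
W = -4 (W = -4*1 = -4)
(Y + W)**2 = (110 - 4)**2 = 106**2 = 11236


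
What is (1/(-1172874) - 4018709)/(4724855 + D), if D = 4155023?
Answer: -673348471381/1487854004196 ≈ -0.45256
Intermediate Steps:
(1/(-1172874) - 4018709)/(4724855 + D) = (1/(-1172874) - 4018709)/(4724855 + 4155023) = (-1/1172874 - 4018709)/8879878 = -4713439299667/1172874*1/8879878 = -673348471381/1487854004196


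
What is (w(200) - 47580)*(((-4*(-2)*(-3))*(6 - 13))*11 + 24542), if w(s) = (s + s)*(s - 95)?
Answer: -147256200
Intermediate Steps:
w(s) = 2*s*(-95 + s) (w(s) = (2*s)*(-95 + s) = 2*s*(-95 + s))
(w(200) - 47580)*(((-4*(-2)*(-3))*(6 - 13))*11 + 24542) = (2*200*(-95 + 200) - 47580)*(((-4*(-2)*(-3))*(6 - 13))*11 + 24542) = (2*200*105 - 47580)*(((8*(-3))*(-7))*11 + 24542) = (42000 - 47580)*(-24*(-7)*11 + 24542) = -5580*(168*11 + 24542) = -5580*(1848 + 24542) = -5580*26390 = -147256200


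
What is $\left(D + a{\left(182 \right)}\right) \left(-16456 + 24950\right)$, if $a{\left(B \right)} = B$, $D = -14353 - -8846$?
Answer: $-45230550$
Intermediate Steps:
$D = -5507$ ($D = -14353 + 8846 = -5507$)
$\left(D + a{\left(182 \right)}\right) \left(-16456 + 24950\right) = \left(-5507 + 182\right) \left(-16456 + 24950\right) = \left(-5325\right) 8494 = -45230550$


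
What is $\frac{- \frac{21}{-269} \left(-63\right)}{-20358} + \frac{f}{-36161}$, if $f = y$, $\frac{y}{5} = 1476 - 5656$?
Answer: $\frac{4240835289}{7334390986} \approx 0.57821$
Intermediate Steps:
$y = -20900$ ($y = 5 \left(1476 - 5656\right) = 5 \left(-4180\right) = -20900$)
$f = -20900$
$\frac{- \frac{21}{-269} \left(-63\right)}{-20358} + \frac{f}{-36161} = \frac{- \frac{21}{-269} \left(-63\right)}{-20358} - \frac{20900}{-36161} = \left(-21\right) \left(- \frac{1}{269}\right) \left(-63\right) \left(- \frac{1}{20358}\right) - - \frac{20900}{36161} = \frac{21}{269} \left(-63\right) \left(- \frac{1}{20358}\right) + \frac{20900}{36161} = \left(- \frac{1323}{269}\right) \left(- \frac{1}{20358}\right) + \frac{20900}{36161} = \frac{49}{202826} + \frac{20900}{36161} = \frac{4240835289}{7334390986}$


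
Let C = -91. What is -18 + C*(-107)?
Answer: 9719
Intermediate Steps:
-18 + C*(-107) = -18 - 91*(-107) = -18 + 9737 = 9719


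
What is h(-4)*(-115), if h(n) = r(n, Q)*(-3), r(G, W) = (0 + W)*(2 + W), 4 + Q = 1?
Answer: 1035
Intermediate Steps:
Q = -3 (Q = -4 + 1 = -3)
r(G, W) = W*(2 + W)
h(n) = -9 (h(n) = -3*(2 - 3)*(-3) = -3*(-1)*(-3) = 3*(-3) = -9)
h(-4)*(-115) = -9*(-115) = 1035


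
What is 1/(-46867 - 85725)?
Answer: -1/132592 ≈ -7.5419e-6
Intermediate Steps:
1/(-46867 - 85725) = 1/(-132592) = -1/132592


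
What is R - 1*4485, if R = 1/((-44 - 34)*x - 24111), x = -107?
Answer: -70706026/15765 ≈ -4485.0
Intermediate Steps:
R = -1/15765 (R = 1/((-44 - 34)*(-107) - 24111) = 1/(-78*(-107) - 24111) = 1/(8346 - 24111) = 1/(-15765) = -1/15765 ≈ -6.3432e-5)
R - 1*4485 = -1/15765 - 1*4485 = -1/15765 - 4485 = -70706026/15765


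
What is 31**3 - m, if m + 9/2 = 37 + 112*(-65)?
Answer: 74077/2 ≈ 37039.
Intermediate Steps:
m = -14495/2 (m = -9/2 + (37 + 112*(-65)) = -9/2 + (37 - 7280) = -9/2 - 7243 = -14495/2 ≈ -7247.5)
31**3 - m = 31**3 - 1*(-14495/2) = 29791 + 14495/2 = 74077/2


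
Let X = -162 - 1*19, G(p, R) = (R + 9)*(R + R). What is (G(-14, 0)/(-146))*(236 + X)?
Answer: 0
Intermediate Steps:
G(p, R) = 2*R*(9 + R) (G(p, R) = (9 + R)*(2*R) = 2*R*(9 + R))
X = -181 (X = -162 - 19 = -181)
(G(-14, 0)/(-146))*(236 + X) = ((2*0*(9 + 0))/(-146))*(236 - 181) = ((2*0*9)*(-1/146))*55 = (0*(-1/146))*55 = 0*55 = 0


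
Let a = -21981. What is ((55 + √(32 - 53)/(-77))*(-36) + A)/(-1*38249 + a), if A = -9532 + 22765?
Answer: -11253/60230 - 18*I*√21/2318855 ≈ -0.18683 - 3.5572e-5*I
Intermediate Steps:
A = 13233
((55 + √(32 - 53)/(-77))*(-36) + A)/(-1*38249 + a) = ((55 + √(32 - 53)/(-77))*(-36) + 13233)/(-1*38249 - 21981) = ((55 + √(-21)*(-1/77))*(-36) + 13233)/(-38249 - 21981) = ((55 + (I*√21)*(-1/77))*(-36) + 13233)/(-60230) = ((55 - I*√21/77)*(-36) + 13233)*(-1/60230) = ((-1980 + 36*I*√21/77) + 13233)*(-1/60230) = (11253 + 36*I*√21/77)*(-1/60230) = -11253/60230 - 18*I*√21/2318855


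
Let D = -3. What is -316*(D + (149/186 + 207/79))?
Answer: -12382/93 ≈ -133.14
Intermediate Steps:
-316*(D + (149/186 + 207/79)) = -316*(-3 + (149/186 + 207/79)) = -316*(-3 + 50273/14694) = -316*6191/14694 = -12382/93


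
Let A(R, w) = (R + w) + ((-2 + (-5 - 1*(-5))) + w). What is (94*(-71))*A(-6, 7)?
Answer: -40044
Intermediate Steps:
A(R, w) = -2 + R + 2*w (A(R, w) = (R + w) + ((-2 + (-5 + 5)) + w) = (R + w) + ((-2 + 0) + w) = (R + w) + (-2 + w) = -2 + R + 2*w)
(94*(-71))*A(-6, 7) = (94*(-71))*(-2 - 6 + 2*7) = -6674*(-2 - 6 + 14) = -6674*6 = -40044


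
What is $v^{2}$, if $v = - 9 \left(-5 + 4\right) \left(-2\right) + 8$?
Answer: $100$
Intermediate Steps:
$v = -10$ ($v = - 9 \left(\left(-1\right) \left(-2\right)\right) + 8 = \left(-9\right) 2 + 8 = -18 + 8 = -10$)
$v^{2} = \left(-10\right)^{2} = 100$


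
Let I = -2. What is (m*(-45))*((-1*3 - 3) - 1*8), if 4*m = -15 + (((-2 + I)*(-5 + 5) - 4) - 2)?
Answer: -6615/2 ≈ -3307.5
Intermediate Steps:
m = -21/4 (m = (-15 + (((-2 - 2)*(-5 + 5) - 4) - 2))/4 = (-15 + ((-4*0 - 4) - 2))/4 = (-15 + ((0 - 4) - 2))/4 = (-15 + (-4 - 2))/4 = (-15 - 6)/4 = (¼)*(-21) = -21/4 ≈ -5.2500)
(m*(-45))*((-1*3 - 3) - 1*8) = (-21/4*(-45))*((-1*3 - 3) - 1*8) = 945*((-3 - 3) - 8)/4 = 945*(-6 - 8)/4 = (945/4)*(-14) = -6615/2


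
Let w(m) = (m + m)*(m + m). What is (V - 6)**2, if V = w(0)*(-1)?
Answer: 36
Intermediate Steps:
w(m) = 4*m**2 (w(m) = (2*m)*(2*m) = 4*m**2)
V = 0 (V = (4*0**2)*(-1) = (4*0)*(-1) = 0*(-1) = 0)
(V - 6)**2 = (0 - 6)**2 = (-6)**2 = 36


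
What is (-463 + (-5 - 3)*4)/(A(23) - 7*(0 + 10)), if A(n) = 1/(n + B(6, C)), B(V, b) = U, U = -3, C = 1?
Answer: 9900/1399 ≈ 7.0765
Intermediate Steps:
B(V, b) = -3
A(n) = 1/(-3 + n) (A(n) = 1/(n - 3) = 1/(-3 + n))
(-463 + (-5 - 3)*4)/(A(23) - 7*(0 + 10)) = (-463 + (-5 - 3)*4)/(1/(-3 + 23) - 7*(0 + 10)) = (-463 - 8*4)/(1/20 - 7*10) = (-463 - 32)/(1/20 - 70) = -495/(-1399/20) = -495*(-20/1399) = 9900/1399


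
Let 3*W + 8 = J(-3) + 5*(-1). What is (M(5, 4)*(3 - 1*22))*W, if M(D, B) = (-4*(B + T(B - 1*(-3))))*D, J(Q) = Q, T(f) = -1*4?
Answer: 0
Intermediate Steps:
T(f) = -4
W = -16/3 (W = -8/3 + (-3 + 5*(-1))/3 = -8/3 + (-3 - 5)/3 = -8/3 + (1/3)*(-8) = -8/3 - 8/3 = -16/3 ≈ -5.3333)
M(D, B) = D*(16 - 4*B) (M(D, B) = (-4*(B - 4))*D = (-4*(-4 + B))*D = (16 - 4*B)*D = D*(16 - 4*B))
(M(5, 4)*(3 - 1*22))*W = ((4*5*(4 - 1*4))*(3 - 1*22))*(-16/3) = ((4*5*(4 - 4))*(3 - 22))*(-16/3) = ((4*5*0)*(-19))*(-16/3) = (0*(-19))*(-16/3) = 0*(-16/3) = 0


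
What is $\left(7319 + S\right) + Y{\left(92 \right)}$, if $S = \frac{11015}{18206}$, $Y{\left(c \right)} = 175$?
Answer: $\frac{136446779}{18206} \approx 7494.6$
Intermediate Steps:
$S = \frac{11015}{18206}$ ($S = 11015 \cdot \frac{1}{18206} = \frac{11015}{18206} \approx 0.60502$)
$\left(7319 + S\right) + Y{\left(92 \right)} = \left(7319 + \frac{11015}{18206}\right) + 175 = \frac{133260729}{18206} + 175 = \frac{136446779}{18206}$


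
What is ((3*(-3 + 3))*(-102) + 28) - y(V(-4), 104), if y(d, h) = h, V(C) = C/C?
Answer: -76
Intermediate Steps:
V(C) = 1
((3*(-3 + 3))*(-102) + 28) - y(V(-4), 104) = ((3*(-3 + 3))*(-102) + 28) - 1*104 = ((3*0)*(-102) + 28) - 104 = (0*(-102) + 28) - 104 = (0 + 28) - 104 = 28 - 104 = -76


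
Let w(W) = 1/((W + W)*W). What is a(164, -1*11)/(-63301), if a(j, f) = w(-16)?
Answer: -1/32410112 ≈ -3.0855e-8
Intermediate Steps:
w(W) = 1/(2*W²) (w(W) = 1/(((2*W))*W) = (1/(2*W))/W = 1/(2*W²))
a(j, f) = 1/512 (a(j, f) = (½)/(-16)² = (½)*(1/256) = 1/512)
a(164, -1*11)/(-63301) = (1/512)/(-63301) = (1/512)*(-1/63301) = -1/32410112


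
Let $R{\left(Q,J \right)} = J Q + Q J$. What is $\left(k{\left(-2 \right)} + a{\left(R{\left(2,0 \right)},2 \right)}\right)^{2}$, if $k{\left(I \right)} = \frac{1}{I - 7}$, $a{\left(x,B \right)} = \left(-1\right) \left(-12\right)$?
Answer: $\frac{11449}{81} \approx 141.35$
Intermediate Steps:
$R{\left(Q,J \right)} = 2 J Q$ ($R{\left(Q,J \right)} = J Q + J Q = 2 J Q$)
$a{\left(x,B \right)} = 12$
$k{\left(I \right)} = \frac{1}{-7 + I}$
$\left(k{\left(-2 \right)} + a{\left(R{\left(2,0 \right)},2 \right)}\right)^{2} = \left(\frac{1}{-7 - 2} + 12\right)^{2} = \left(\frac{1}{-9} + 12\right)^{2} = \left(- \frac{1}{9} + 12\right)^{2} = \left(\frac{107}{9}\right)^{2} = \frac{11449}{81}$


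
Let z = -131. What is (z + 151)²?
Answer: 400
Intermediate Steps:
(z + 151)² = (-131 + 151)² = 20² = 400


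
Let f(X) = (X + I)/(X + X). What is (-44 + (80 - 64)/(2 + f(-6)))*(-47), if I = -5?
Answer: 63356/35 ≈ 1810.2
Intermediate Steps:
f(X) = (-5 + X)/(2*X) (f(X) = (X - 5)/(X + X) = (-5 + X)/((2*X)) = (-5 + X)*(1/(2*X)) = (-5 + X)/(2*X))
(-44 + (80 - 64)/(2 + f(-6)))*(-47) = (-44 + (80 - 64)/(2 + (1/2)*(-5 - 6)/(-6)))*(-47) = (-44 + 16/(2 + (1/2)*(-1/6)*(-11)))*(-47) = (-44 + 16/(2 + 11/12))*(-47) = (-44 + 16/(35/12))*(-47) = (-44 + 16*(12/35))*(-47) = (-44 + 192/35)*(-47) = -1348/35*(-47) = 63356/35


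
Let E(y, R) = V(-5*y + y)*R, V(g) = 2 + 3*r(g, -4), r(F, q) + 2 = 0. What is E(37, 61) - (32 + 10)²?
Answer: -2008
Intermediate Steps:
r(F, q) = -2 (r(F, q) = -2 + 0 = -2)
V(g) = -4 (V(g) = 2 + 3*(-2) = 2 - 6 = -4)
E(y, R) = -4*R
E(37, 61) - (32 + 10)² = -4*61 - (32 + 10)² = -244 - 1*42² = -244 - 1*1764 = -244 - 1764 = -2008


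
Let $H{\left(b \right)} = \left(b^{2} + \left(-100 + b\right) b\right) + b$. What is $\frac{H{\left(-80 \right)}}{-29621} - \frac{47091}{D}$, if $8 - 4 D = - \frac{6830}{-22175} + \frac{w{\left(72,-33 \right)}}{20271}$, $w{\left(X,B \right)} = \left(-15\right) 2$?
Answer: $- \frac{41802049960194385}{1707299996602} \approx -24484.0$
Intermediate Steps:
$w{\left(X,B \right)} = -30$
$H{\left(b \right)} = b + b^{2} + b \left(-100 + b\right)$ ($H{\left(b \right)} = \left(b^{2} + b \left(-100 + b\right)\right) + b = b + b^{2} + b \left(-100 + b\right)$)
$D = \frac{57638162}{29967295}$ ($D = 2 - \frac{- \frac{6830}{-22175} - \frac{30}{20271}}{4} = 2 - \frac{\left(-6830\right) \left(- \frac{1}{22175}\right) - \frac{10}{6757}}{4} = 2 - \frac{\frac{1366}{4435} - \frac{10}{6757}}{4} = 2 - \frac{2296428}{29967295} = \frac{57638162}{29967295} \approx 1.9234$)
$\frac{H{\left(-80 \right)}}{-29621} - \frac{47091}{D} = \frac{\left(-80\right) \left(-99 + 2 \left(-80\right)\right)}{-29621} - \frac{47091}{\frac{57638162}{29967295}} = - 80 \left(-99 - 160\right) \left(- \frac{1}{29621}\right) - \frac{1411189888845}{57638162} = \left(-80\right) \left(-259\right) \left(- \frac{1}{29621}\right) - \frac{1411189888845}{57638162} = 20720 \left(- \frac{1}{29621}\right) - \frac{1411189888845}{57638162} = - \frac{20720}{29621} - \frac{1411189888845}{57638162} = - \frac{41802049960194385}{1707299996602}$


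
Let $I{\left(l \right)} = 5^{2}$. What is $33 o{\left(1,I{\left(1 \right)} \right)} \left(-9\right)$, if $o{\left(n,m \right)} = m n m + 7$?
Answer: $-187704$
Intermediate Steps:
$I{\left(l \right)} = 25$
$o{\left(n,m \right)} = 7 + n m^{2}$ ($o{\left(n,m \right)} = n m^{2} + 7 = 7 + n m^{2}$)
$33 o{\left(1,I{\left(1 \right)} \right)} \left(-9\right) = 33 \left(7 + 1 \cdot 25^{2}\right) \left(-9\right) = 33 \left(7 + 1 \cdot 625\right) \left(-9\right) = 33 \left(7 + 625\right) \left(-9\right) = 33 \cdot 632 \left(-9\right) = 20856 \left(-9\right) = -187704$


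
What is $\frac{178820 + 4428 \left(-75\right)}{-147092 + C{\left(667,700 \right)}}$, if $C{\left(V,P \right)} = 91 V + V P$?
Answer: $- \frac{30656}{76101} \approx -0.40283$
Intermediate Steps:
$C{\left(V,P \right)} = 91 V + P V$
$\frac{178820 + 4428 \left(-75\right)}{-147092 + C{\left(667,700 \right)}} = \frac{178820 + 4428 \left(-75\right)}{-147092 + 667 \left(91 + 700\right)} = \frac{178820 - 332100}{-147092 + 667 \cdot 791} = - \frac{153280}{-147092 + 527597} = - \frac{153280}{380505} = \left(-153280\right) \frac{1}{380505} = - \frac{30656}{76101}$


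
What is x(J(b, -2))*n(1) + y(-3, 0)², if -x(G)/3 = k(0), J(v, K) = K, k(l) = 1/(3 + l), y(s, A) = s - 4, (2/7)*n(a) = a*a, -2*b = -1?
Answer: 91/2 ≈ 45.500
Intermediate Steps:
b = ½ (b = -½*(-1) = ½ ≈ 0.50000)
n(a) = 7*a²/2 (n(a) = 7*(a*a)/2 = 7*a²/2)
y(s, A) = -4 + s
x(G) = -1 (x(G) = -3/(3 + 0) = -3/3 = -3*⅓ = -1)
x(J(b, -2))*n(1) + y(-3, 0)² = -7*1²/2 + (-4 - 3)² = -7/2 + (-7)² = -1*7/2 + 49 = -7/2 + 49 = 91/2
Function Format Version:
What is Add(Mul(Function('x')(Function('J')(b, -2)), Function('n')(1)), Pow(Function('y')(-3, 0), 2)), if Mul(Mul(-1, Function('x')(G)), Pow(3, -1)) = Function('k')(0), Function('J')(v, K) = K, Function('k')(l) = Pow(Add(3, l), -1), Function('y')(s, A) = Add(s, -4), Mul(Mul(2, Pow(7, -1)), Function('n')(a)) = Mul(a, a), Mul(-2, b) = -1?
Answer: Rational(91, 2) ≈ 45.500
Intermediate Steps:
b = Rational(1, 2) (b = Mul(Rational(-1, 2), -1) = Rational(1, 2) ≈ 0.50000)
Function('n')(a) = Mul(Rational(7, 2), Pow(a, 2)) (Function('n')(a) = Mul(Rational(7, 2), Mul(a, a)) = Mul(Rational(7, 2), Pow(a, 2)))
Function('y')(s, A) = Add(-4, s)
Function('x')(G) = -1 (Function('x')(G) = Mul(-3, Pow(Add(3, 0), -1)) = Mul(-3, Pow(3, -1)) = Mul(-3, Rational(1, 3)) = -1)
Add(Mul(Function('x')(Function('J')(b, -2)), Function('n')(1)), Pow(Function('y')(-3, 0), 2)) = Add(Mul(-1, Mul(Rational(7, 2), Pow(1, 2))), Pow(Add(-4, -3), 2)) = Add(Mul(-1, Mul(Rational(7, 2), 1)), Pow(-7, 2)) = Add(Mul(-1, Rational(7, 2)), 49) = Add(Rational(-7, 2), 49) = Rational(91, 2)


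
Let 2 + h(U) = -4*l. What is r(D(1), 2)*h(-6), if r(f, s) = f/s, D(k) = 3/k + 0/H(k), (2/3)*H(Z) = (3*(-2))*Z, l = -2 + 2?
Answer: -3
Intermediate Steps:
l = 0
H(Z) = -9*Z (H(Z) = 3*((3*(-2))*Z)/2 = 3*(-6*Z)/2 = -9*Z)
D(k) = 3/k (D(k) = 3/k + 0/((-9*k)) = 3/k + 0*(-1/(9*k)) = 3/k + 0 = 3/k)
h(U) = -2 (h(U) = -2 - 4*0 = -2 + 0 = -2)
r(D(1), 2)*h(-6) = ((3/1)/2)*(-2) = ((3*1)*(½))*(-2) = (3*(½))*(-2) = (3/2)*(-2) = -3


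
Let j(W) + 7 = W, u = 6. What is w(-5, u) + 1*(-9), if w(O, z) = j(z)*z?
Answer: -15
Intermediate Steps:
j(W) = -7 + W
w(O, z) = z*(-7 + z) (w(O, z) = (-7 + z)*z = z*(-7 + z))
w(-5, u) + 1*(-9) = 6*(-7 + 6) + 1*(-9) = 6*(-1) - 9 = -6 - 9 = -15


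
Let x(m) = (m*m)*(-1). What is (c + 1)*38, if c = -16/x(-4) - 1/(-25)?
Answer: 1938/25 ≈ 77.520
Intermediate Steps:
x(m) = -m² (x(m) = m²*(-1) = -m²)
c = 26/25 (c = -16/((-1*(-4)²)) - 1/(-25) = -16/((-1*16)) - 1*(-1/25) = -16/(-16) + 1/25 = -16*(-1/16) + 1/25 = 1 + 1/25 = 26/25 ≈ 1.0400)
(c + 1)*38 = (26/25 + 1)*38 = (51/25)*38 = 1938/25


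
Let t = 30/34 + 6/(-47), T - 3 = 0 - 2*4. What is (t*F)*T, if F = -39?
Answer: 117585/799 ≈ 147.17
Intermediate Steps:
T = -5 (T = 3 + (0 - 2*4) = 3 + (0 - 8) = 3 - 8 = -5)
t = 603/799 (t = 30*(1/34) + 6*(-1/47) = 15/17 - 6/47 = 603/799 ≈ 0.75469)
(t*F)*T = ((603/799)*(-39))*(-5) = -23517/799*(-5) = 117585/799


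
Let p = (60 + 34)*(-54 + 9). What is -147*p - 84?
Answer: 621726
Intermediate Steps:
p = -4230 (p = 94*(-45) = -4230)
-147*p - 84 = -147*(-4230) - 84 = 621810 - 84 = 621726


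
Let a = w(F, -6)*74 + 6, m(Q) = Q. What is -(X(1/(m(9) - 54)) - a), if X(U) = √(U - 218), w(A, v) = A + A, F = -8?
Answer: -1178 - I*√49055/15 ≈ -1178.0 - 14.766*I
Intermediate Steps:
w(A, v) = 2*A
X(U) = √(-218 + U)
a = -1178 (a = (2*(-8))*74 + 6 = -16*74 + 6 = -1184 + 6 = -1178)
-(X(1/(m(9) - 54)) - a) = -(√(-218 + 1/(9 - 54)) - 1*(-1178)) = -(√(-218 + 1/(-45)) + 1178) = -(√(-218 - 1/45) + 1178) = -(√(-9811/45) + 1178) = -(I*√49055/15 + 1178) = -(1178 + I*√49055/15) = -1178 - I*√49055/15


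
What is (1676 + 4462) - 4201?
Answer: 1937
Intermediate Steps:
(1676 + 4462) - 4201 = 6138 - 4201 = 1937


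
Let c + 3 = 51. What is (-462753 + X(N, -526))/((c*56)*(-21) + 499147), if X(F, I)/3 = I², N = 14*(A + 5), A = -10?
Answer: 367275/442699 ≈ 0.82963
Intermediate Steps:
c = 48 (c = -3 + 51 = 48)
N = -70 (N = 14*(-10 + 5) = 14*(-5) = -70)
X(F, I) = 3*I²
(-462753 + X(N, -526))/((c*56)*(-21) + 499147) = (-462753 + 3*(-526)²)/((48*56)*(-21) + 499147) = (-462753 + 3*276676)/(2688*(-21) + 499147) = (-462753 + 830028)/(-56448 + 499147) = 367275/442699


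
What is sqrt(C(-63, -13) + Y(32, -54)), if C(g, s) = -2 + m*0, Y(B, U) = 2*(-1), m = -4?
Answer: 2*I ≈ 2.0*I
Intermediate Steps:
Y(B, U) = -2
C(g, s) = -2 (C(g, s) = -2 - 4*0 = -2 + 0 = -2)
sqrt(C(-63, -13) + Y(32, -54)) = sqrt(-2 - 2) = sqrt(-4) = 2*I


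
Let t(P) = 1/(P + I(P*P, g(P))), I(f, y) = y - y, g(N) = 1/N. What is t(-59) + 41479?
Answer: 2447260/59 ≈ 41479.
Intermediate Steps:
g(N) = 1/N
I(f, y) = 0
t(P) = 1/P (t(P) = 1/(P + 0) = 1/P)
t(-59) + 41479 = 1/(-59) + 41479 = -1/59 + 41479 = 2447260/59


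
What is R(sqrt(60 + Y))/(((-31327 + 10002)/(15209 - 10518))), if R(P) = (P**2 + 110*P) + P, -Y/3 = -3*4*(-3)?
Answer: 225168/21325 - 2082804*I*sqrt(3)/21325 ≈ 10.559 - 169.17*I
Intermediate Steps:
Y = -108 (Y = -3*(-3*4)*(-3) = -(-36)*(-3) = -3*36 = -108)
R(P) = P**2 + 111*P
R(sqrt(60 + Y))/(((-31327 + 10002)/(15209 - 10518))) = (sqrt(60 - 108)*(111 + sqrt(60 - 108)))/(((-31327 + 10002)/(15209 - 10518))) = (sqrt(-48)*(111 + sqrt(-48)))/((-21325/4691)) = ((4*I*sqrt(3))*(111 + 4*I*sqrt(3)))/((-21325*1/4691)) = (4*I*sqrt(3)*(111 + 4*I*sqrt(3)))/(-21325/4691) = (4*I*sqrt(3)*(111 + 4*I*sqrt(3)))*(-4691/21325) = -18764*I*sqrt(3)*(111 + 4*I*sqrt(3))/21325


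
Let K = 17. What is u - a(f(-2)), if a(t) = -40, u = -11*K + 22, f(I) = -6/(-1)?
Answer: -125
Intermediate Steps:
f(I) = 6 (f(I) = -6*(-1) = 6)
u = -165 (u = -11*17 + 22 = -187 + 22 = -165)
u - a(f(-2)) = -165 - 1*(-40) = -165 + 40 = -125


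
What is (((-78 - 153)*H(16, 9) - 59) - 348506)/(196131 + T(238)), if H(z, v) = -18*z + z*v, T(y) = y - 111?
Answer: -315301/196258 ≈ -1.6066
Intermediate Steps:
T(y) = -111 + y
H(z, v) = -18*z + v*z
(((-78 - 153)*H(16, 9) - 59) - 348506)/(196131 + T(238)) = (((-78 - 153)*(16*(-18 + 9)) - 59) - 348506)/(196131 + (-111 + 238)) = ((-3696*(-9) - 59) - 348506)/(196131 + 127) = ((-231*(-144) - 59) - 348506)/196258 = ((33264 - 59) - 348506)*(1/196258) = (33205 - 348506)*(1/196258) = -315301*1/196258 = -315301/196258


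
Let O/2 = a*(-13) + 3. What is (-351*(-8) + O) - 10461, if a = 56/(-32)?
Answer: -15203/2 ≈ -7601.5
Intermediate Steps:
a = -7/4 (a = 56*(-1/32) = -7/4 ≈ -1.7500)
O = 103/2 (O = 2*(-7/4*(-13) + 3) = 2*(91/4 + 3) = 2*(103/4) = 103/2 ≈ 51.500)
(-351*(-8) + O) - 10461 = (-351*(-8) + 103/2) - 10461 = (2808 + 103/2) - 10461 = 5719/2 - 10461 = -15203/2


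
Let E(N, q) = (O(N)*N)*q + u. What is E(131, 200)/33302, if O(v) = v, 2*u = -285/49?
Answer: 336355315/3263596 ≈ 103.06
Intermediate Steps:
u = -285/98 (u = (-285/49)/2 = (-285*1/49)/2 = (½)*(-285/49) = -285/98 ≈ -2.9082)
E(N, q) = -285/98 + q*N² (E(N, q) = (N*N)*q - 285/98 = N²*q - 285/98 = q*N² - 285/98 = -285/98 + q*N²)
E(131, 200)/33302 = (-285/98 + 200*131²)/33302 = (-285/98 + 200*17161)*(1/33302) = (-285/98 + 3432200)*(1/33302) = (336355315/98)*(1/33302) = 336355315/3263596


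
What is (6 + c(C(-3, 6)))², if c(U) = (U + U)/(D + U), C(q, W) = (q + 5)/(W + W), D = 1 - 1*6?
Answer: 29584/841 ≈ 35.177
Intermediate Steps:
D = -5 (D = 1 - 6 = -5)
C(q, W) = (5 + q)/(2*W) (C(q, W) = (5 + q)/((2*W)) = (5 + q)*(1/(2*W)) = (5 + q)/(2*W))
c(U) = 2*U/(-5 + U) (c(U) = (U + U)/(-5 + U) = (2*U)/(-5 + U) = 2*U/(-5 + U))
(6 + c(C(-3, 6)))² = (6 + 2*((½)*(5 - 3)/6)/(-5 + (½)*(5 - 3)/6))² = (6 + 2*((½)*(⅙)*2)/(-5 + (½)*(⅙)*2))² = (6 + 2*(⅙)/(-5 + ⅙))² = (6 + 2*(⅙)/(-29/6))² = (6 + 2*(⅙)*(-6/29))² = (6 - 2/29)² = (172/29)² = 29584/841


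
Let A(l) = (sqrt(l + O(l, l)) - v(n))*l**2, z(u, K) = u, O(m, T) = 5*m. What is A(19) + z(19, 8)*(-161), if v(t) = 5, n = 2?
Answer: -4864 + 361*sqrt(114) ≈ -1009.6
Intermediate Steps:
A(l) = l**2*(-5 + sqrt(6)*sqrt(l)) (A(l) = (sqrt(l + 5*l) - 1*5)*l**2 = (sqrt(6*l) - 5)*l**2 = (sqrt(6)*sqrt(l) - 5)*l**2 = (-5 + sqrt(6)*sqrt(l))*l**2 = l**2*(-5 + sqrt(6)*sqrt(l)))
A(19) + z(19, 8)*(-161) = 19**2*(-5 + sqrt(6)*sqrt(19)) + 19*(-161) = 361*(-5 + sqrt(114)) - 3059 = (-1805 + 361*sqrt(114)) - 3059 = -4864 + 361*sqrt(114)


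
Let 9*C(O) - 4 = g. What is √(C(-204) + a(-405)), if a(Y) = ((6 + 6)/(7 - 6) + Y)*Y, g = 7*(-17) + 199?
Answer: √1432569/3 ≈ 398.97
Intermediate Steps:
g = 80 (g = -119 + 199 = 80)
C(O) = 28/3 (C(O) = 4/9 + (⅑)*80 = 4/9 + 80/9 = 28/3)
a(Y) = Y*(12 + Y) (a(Y) = (12/1 + Y)*Y = (12*1 + Y)*Y = (12 + Y)*Y = Y*(12 + Y))
√(C(-204) + a(-405)) = √(28/3 - 405*(12 - 405)) = √(28/3 - 405*(-393)) = √(28/3 + 159165) = √(477523/3) = √1432569/3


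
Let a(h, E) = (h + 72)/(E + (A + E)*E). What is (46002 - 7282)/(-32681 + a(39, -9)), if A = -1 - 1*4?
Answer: -755040/637261 ≈ -1.1848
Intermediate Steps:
A = -5 (A = -1 - 4 = -5)
a(h, E) = (72 + h)/(E + E*(-5 + E)) (a(h, E) = (h + 72)/(E + (-5 + E)*E) = (72 + h)/(E + E*(-5 + E)))
(46002 - 7282)/(-32681 + a(39, -9)) = (46002 - 7282)/(-32681 + (72 + 39)/((-9)*(-4 - 9))) = 38720/(-32681 - ⅑*111/(-13)) = 38720/(-32681 - ⅑*(-1/13)*111) = 38720/(-32681 + 37/39) = 38720/(-1274522/39) = 38720*(-39/1274522) = -755040/637261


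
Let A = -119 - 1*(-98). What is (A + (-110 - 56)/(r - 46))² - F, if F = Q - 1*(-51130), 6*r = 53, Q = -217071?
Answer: 8265673958/49729 ≈ 1.6621e+5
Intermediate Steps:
r = 53/6 (r = (⅙)*53 = 53/6 ≈ 8.8333)
F = -165941 (F = -217071 - 1*(-51130) = -217071 + 51130 = -165941)
A = -21 (A = -119 + 98 = -21)
(A + (-110 - 56)/(r - 46))² - F = (-21 + (-110 - 56)/(53/6 - 46))² - 1*(-165941) = (-21 - 166/(-223/6))² + 165941 = (-21 - 166*(-6/223))² + 165941 = (-21 + 996/223)² + 165941 = (-3687/223)² + 165941 = 13593969/49729 + 165941 = 8265673958/49729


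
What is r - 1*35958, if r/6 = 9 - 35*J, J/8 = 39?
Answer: -101424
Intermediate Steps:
J = 312 (J = 8*39 = 312)
r = -65466 (r = 6*(9 - 35*312) = 6*(9 - 10920) = 6*(-10911) = -65466)
r - 1*35958 = -65466 - 1*35958 = -65466 - 35958 = -101424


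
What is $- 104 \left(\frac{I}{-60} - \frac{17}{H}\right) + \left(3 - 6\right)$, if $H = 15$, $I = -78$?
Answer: $- \frac{61}{3} \approx -20.333$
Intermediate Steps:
$- 104 \left(\frac{I}{-60} - \frac{17}{H}\right) + \left(3 - 6\right) = - 104 \left(- \frac{78}{-60} - \frac{17}{15}\right) + \left(3 - 6\right) = - 104 \left(\left(-78\right) \left(- \frac{1}{60}\right) - \frac{17}{15}\right) + \left(3 - 6\right) = - 104 \left(\frac{13}{10} - \frac{17}{15}\right) - 3 = \left(-104\right) \frac{1}{6} - 3 = - \frac{52}{3} - 3 = - \frac{61}{3}$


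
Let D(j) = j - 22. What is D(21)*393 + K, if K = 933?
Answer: 540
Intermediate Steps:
D(j) = -22 + j
D(21)*393 + K = (-22 + 21)*393 + 933 = -1*393 + 933 = -393 + 933 = 540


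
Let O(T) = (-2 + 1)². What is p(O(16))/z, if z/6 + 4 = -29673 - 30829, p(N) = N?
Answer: -1/363036 ≈ -2.7545e-6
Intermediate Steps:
O(T) = 1 (O(T) = (-1)² = 1)
z = -363036 (z = -24 + 6*(-29673 - 30829) = -24 + 6*(-60502) = -24 - 363012 = -363036)
p(O(16))/z = 1/(-363036) = 1*(-1/363036) = -1/363036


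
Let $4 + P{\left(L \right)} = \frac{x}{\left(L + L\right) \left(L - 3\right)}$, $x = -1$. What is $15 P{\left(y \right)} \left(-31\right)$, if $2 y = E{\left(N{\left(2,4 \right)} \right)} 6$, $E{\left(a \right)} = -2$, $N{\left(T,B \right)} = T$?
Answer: $\frac{67115}{36} \approx 1864.3$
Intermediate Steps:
$y = -6$ ($y = \frac{\left(-2\right) 6}{2} = \frac{1}{2} \left(-12\right) = -6$)
$P{\left(L \right)} = -4 - \frac{1}{2 L \left(-3 + L\right)}$ ($P{\left(L \right)} = -4 - \frac{1}{\left(L + L\right) \left(L - 3\right)} = -4 - \frac{1}{2 L \left(-3 + L\right)}$)
$15 P{\left(y \right)} \left(-31\right) = 15 \frac{-1 - 8 \left(-6\right)^{2} + 24 \left(-6\right)}{2 \left(-6\right) \left(-3 - 6\right)} \left(-31\right) = 15 \cdot \frac{1}{2} \left(- \frac{1}{6}\right) \frac{1}{-9} \left(-1 - 288 - 144\right) \left(-31\right) = 15 \cdot \frac{1}{2} \left(- \frac{1}{6}\right) \left(- \frac{1}{9}\right) \left(-1 - 288 - 144\right) \left(-31\right) = 15 \cdot \frac{1}{2} \left(- \frac{1}{6}\right) \left(- \frac{1}{9}\right) \left(-433\right) \left(-31\right) = 15 \left(- \frac{433}{108}\right) \left(-31\right) = \left(- \frac{2165}{36}\right) \left(-31\right) = \frac{67115}{36}$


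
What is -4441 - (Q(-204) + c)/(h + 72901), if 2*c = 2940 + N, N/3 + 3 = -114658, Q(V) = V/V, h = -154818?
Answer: -727927835/163834 ≈ -4443.1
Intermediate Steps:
Q(V) = 1
N = -343983 (N = -9 + 3*(-114658) = -9 - 343974 = -343983)
c = -341043/2 (c = (2940 - 343983)/2 = (½)*(-341043) = -341043/2 ≈ -1.7052e+5)
-4441 - (Q(-204) + c)/(h + 72901) = -4441 - (1 - 341043/2)/(-154818 + 72901) = -4441 - (-341041)/(2*(-81917)) = -4441 - (-341041)*(-1)/(2*81917) = -4441 - 1*341041/163834 = -4441 - 341041/163834 = -727927835/163834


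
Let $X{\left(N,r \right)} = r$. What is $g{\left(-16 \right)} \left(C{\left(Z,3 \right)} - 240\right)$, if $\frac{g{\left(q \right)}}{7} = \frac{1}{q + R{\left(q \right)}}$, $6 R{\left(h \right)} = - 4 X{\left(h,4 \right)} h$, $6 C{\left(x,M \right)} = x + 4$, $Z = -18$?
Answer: $- \frac{5089}{80} \approx -63.612$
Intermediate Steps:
$C{\left(x,M \right)} = \frac{2}{3} + \frac{x}{6}$ ($C{\left(x,M \right)} = \frac{x + 4}{6} = \frac{4 + x}{6} = \frac{2}{3} + \frac{x}{6}$)
$R{\left(h \right)} = - \frac{8 h}{3}$ ($R{\left(h \right)} = \frac{\left(-4\right) 4 h}{6} = \frac{\left(-16\right) h}{6} = - \frac{8 h}{3}$)
$g{\left(q \right)} = - \frac{21}{5 q}$ ($g{\left(q \right)} = \frac{7}{q - \frac{8 q}{3}} = \frac{7}{\left(- \frac{5}{3}\right) q} = 7 \left(- \frac{3}{5 q}\right) = - \frac{21}{5 q}$)
$g{\left(-16 \right)} \left(C{\left(Z,3 \right)} - 240\right) = - \frac{21}{5 \left(-16\right)} \left(\left(\frac{2}{3} + \frac{1}{6} \left(-18\right)\right) - 240\right) = \left(- \frac{21}{5}\right) \left(- \frac{1}{16}\right) \left(\left(\frac{2}{3} - 3\right) - 240\right) = \frac{21 \left(- \frac{7}{3} - 240\right)}{80} = \frac{21}{80} \left(- \frac{727}{3}\right) = - \frac{5089}{80}$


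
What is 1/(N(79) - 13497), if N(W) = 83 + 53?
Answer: -1/13361 ≈ -7.4845e-5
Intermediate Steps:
N(W) = 136
1/(N(79) - 13497) = 1/(136 - 13497) = 1/(-13361) = -1/13361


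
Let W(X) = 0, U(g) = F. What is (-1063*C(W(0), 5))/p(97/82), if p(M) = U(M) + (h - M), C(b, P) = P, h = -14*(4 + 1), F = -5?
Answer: 435830/6247 ≈ 69.766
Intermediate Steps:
U(g) = -5
h = -70 (h = -14*5 = -70)
p(M) = -75 - M (p(M) = -5 + (-70 - M) = -75 - M)
(-1063*C(W(0), 5))/p(97/82) = (-1063*5)/(-75 - 97/82) = -5315/(-75 - 97/82) = -5315/(-6247/82) = -5315*(-82/6247) = 435830/6247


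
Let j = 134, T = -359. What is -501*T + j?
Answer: 179993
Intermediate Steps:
-501*T + j = -501*(-359) + 134 = 179859 + 134 = 179993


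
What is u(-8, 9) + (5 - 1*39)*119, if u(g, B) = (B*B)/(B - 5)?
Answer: -16103/4 ≈ -4025.8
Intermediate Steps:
u(g, B) = B²/(-5 + B)
u(-8, 9) + (5 - 1*39)*119 = 9²/(-5 + 9) + (5 - 1*39)*119 = 81/4 + (5 - 39)*119 = 81*(¼) - 34*119 = 81/4 - 4046 = -16103/4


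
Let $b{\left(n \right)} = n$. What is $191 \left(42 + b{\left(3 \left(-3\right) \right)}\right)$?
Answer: $6303$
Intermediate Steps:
$191 \left(42 + b{\left(3 \left(-3\right) \right)}\right) = 191 \left(42 + 3 \left(-3\right)\right) = 191 \left(42 - 9\right) = 191 \cdot 33 = 6303$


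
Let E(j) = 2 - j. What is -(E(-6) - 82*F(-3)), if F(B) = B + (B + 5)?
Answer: -90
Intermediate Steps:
F(B) = 5 + 2*B (F(B) = B + (5 + B) = 5 + 2*B)
-(E(-6) - 82*F(-3)) = -((2 - 1*(-6)) - 82*(5 + 2*(-3))) = -((2 + 6) - 82*(5 - 6)) = -(8 - 82*(-1)) = -(8 + 82) = -1*90 = -90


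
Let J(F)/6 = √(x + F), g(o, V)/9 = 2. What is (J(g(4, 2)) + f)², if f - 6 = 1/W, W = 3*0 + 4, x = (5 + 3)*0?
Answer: 10993/16 + 225*√2 ≈ 1005.3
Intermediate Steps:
g(o, V) = 18 (g(o, V) = 9*2 = 18)
x = 0 (x = 8*0 = 0)
W = 4 (W = 0 + 4 = 4)
J(F) = 6*√F (J(F) = 6*√(0 + F) = 6*√F)
f = 25/4 (f = 6 + 1/4 = 6 + ¼ = 25/4 ≈ 6.2500)
(J(g(4, 2)) + f)² = (6*√18 + 25/4)² = (6*(3*√2) + 25/4)² = (18*√2 + 25/4)² = (25/4 + 18*√2)²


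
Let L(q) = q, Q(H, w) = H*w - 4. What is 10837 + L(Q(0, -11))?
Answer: 10833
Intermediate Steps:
Q(H, w) = -4 + H*w
10837 + L(Q(0, -11)) = 10837 + (-4 + 0*(-11)) = 10837 + (-4 + 0) = 10837 - 4 = 10833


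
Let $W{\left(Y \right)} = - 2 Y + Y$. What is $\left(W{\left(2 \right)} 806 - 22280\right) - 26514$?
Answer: $-50406$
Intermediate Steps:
$W{\left(Y \right)} = - Y$
$\left(W{\left(2 \right)} 806 - 22280\right) - 26514 = \left(\left(-1\right) 2 \cdot 806 - 22280\right) - 26514 = \left(\left(-2\right) 806 - 22280\right) - 26514 = \left(-1612 - 22280\right) - 26514 = -23892 - 26514 = -50406$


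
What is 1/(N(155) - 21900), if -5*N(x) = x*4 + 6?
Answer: -5/110126 ≈ -4.5403e-5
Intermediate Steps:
N(x) = -6/5 - 4*x/5 (N(x) = -(x*4 + 6)/5 = -(4*x + 6)/5 = -(6 + 4*x)/5 = -6/5 - 4*x/5)
1/(N(155) - 21900) = 1/((-6/5 - ⅘*155) - 21900) = 1/((-6/5 - 124) - 21900) = 1/(-626/5 - 21900) = 1/(-110126/5) = -5/110126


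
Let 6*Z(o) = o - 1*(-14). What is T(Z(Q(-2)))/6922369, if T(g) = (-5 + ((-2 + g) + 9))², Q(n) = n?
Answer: 16/6922369 ≈ 2.3113e-6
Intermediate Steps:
Z(o) = 7/3 + o/6 (Z(o) = (o - 1*(-14))/6 = (o + 14)/6 = (14 + o)/6 = 7/3 + o/6)
T(g) = (2 + g)² (T(g) = (-5 + (7 + g))² = (2 + g)²)
T(Z(Q(-2)))/6922369 = (2 + (7/3 + (⅙)*(-2)))²/6922369 = (2 + (7/3 - ⅓))²*(1/6922369) = (2 + 2)²*(1/6922369) = 4²*(1/6922369) = 16*(1/6922369) = 16/6922369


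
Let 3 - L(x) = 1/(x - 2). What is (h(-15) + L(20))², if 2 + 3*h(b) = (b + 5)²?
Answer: 410881/324 ≈ 1268.2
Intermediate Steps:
L(x) = 3 - 1/(-2 + x) (L(x) = 3 - 1/(x - 2) = 3 - 1/(-2 + x))
h(b) = -⅔ + (5 + b)²/3 (h(b) = -⅔ + (b + 5)²/3 = -⅔ + (5 + b)²/3)
(h(-15) + L(20))² = ((-⅔ + (5 - 15)²/3) + (-7 + 3*20)/(-2 + 20))² = ((-⅔ + (⅓)*(-10)²) + (-7 + 60)/18)² = ((-⅔ + (⅓)*100) + (1/18)*53)² = ((-⅔ + 100/3) + 53/18)² = (98/3 + 53/18)² = (641/18)² = 410881/324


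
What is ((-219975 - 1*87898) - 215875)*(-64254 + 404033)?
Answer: -177958571692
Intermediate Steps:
((-219975 - 1*87898) - 215875)*(-64254 + 404033) = ((-219975 - 87898) - 215875)*339779 = (-307873 - 215875)*339779 = -523748*339779 = -177958571692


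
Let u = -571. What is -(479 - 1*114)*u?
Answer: 208415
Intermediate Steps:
-(479 - 1*114)*u = -(479 - 1*114)*(-571) = -(479 - 114)*(-571) = -365*(-571) = -1*(-208415) = 208415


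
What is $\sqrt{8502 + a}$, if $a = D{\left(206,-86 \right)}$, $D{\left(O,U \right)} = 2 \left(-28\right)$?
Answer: $\sqrt{8446} \approx 91.902$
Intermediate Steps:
$D{\left(O,U \right)} = -56$
$a = -56$
$\sqrt{8502 + a} = \sqrt{8502 - 56} = \sqrt{8446}$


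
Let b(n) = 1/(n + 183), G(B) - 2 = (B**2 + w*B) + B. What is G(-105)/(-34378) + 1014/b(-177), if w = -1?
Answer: 209144725/34378 ≈ 6083.7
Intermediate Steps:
G(B) = 2 + B**2 (G(B) = 2 + ((B**2 - B) + B) = 2 + B**2)
b(n) = 1/(183 + n)
G(-105)/(-34378) + 1014/b(-177) = (2 + (-105)**2)/(-34378) + 1014/(1/(183 - 177)) = (2 + 11025)*(-1/34378) + 1014/(1/6) = 11027*(-1/34378) + 1014/(1/6) = -11027/34378 + 1014*6 = -11027/34378 + 6084 = 209144725/34378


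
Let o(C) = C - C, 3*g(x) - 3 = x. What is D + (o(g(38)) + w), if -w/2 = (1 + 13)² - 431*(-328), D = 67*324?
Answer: -261420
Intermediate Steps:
g(x) = 1 + x/3
o(C) = 0
D = 21708
w = -283128 (w = -2*((1 + 13)² - 431*(-328)) = -2*(14² + 141368) = -2*(196 + 141368) = -2*141564 = -283128)
D + (o(g(38)) + w) = 21708 + (0 - 283128) = 21708 - 283128 = -261420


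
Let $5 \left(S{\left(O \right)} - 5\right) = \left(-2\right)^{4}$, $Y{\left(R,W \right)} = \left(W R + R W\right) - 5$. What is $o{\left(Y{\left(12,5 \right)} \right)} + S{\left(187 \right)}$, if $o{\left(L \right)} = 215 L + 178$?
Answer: $\frac{124556}{5} \approx 24911.0$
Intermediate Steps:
$Y{\left(R,W \right)} = -5 + 2 R W$ ($Y{\left(R,W \right)} = \left(R W + R W\right) - 5 = 2 R W - 5 = -5 + 2 R W$)
$o{\left(L \right)} = 178 + 215 L$
$S{\left(O \right)} = \frac{41}{5}$ ($S{\left(O \right)} = 5 + \frac{\left(-2\right)^{4}}{5} = 5 + \frac{1}{5} \cdot 16 = 5 + \frac{16}{5} = \frac{41}{5}$)
$o{\left(Y{\left(12,5 \right)} \right)} + S{\left(187 \right)} = \left(178 + 215 \left(-5 + 2 \cdot 12 \cdot 5\right)\right) + \frac{41}{5} = \left(178 + 215 \left(-5 + 120\right)\right) + \frac{41}{5} = \left(178 + 215 \cdot 115\right) + \frac{41}{5} = \left(178 + 24725\right) + \frac{41}{5} = 24903 + \frac{41}{5} = \frac{124556}{5}$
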